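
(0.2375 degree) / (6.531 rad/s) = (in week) 1.049e-09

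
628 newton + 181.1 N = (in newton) 809.1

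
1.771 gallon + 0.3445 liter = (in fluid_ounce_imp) 248.1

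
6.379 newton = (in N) 6.379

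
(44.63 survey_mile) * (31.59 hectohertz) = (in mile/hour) 5.076e+08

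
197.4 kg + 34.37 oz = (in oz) 6997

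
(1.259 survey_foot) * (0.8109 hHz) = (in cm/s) 3112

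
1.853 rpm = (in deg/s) 11.12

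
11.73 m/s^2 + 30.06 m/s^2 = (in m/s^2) 41.79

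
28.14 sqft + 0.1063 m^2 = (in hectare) 0.0002721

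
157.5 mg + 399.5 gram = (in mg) 3.997e+05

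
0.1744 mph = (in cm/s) 7.796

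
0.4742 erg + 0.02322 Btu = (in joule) 24.5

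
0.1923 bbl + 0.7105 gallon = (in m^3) 0.03326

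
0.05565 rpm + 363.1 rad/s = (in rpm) 3467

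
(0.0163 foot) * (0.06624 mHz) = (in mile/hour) 7.362e-07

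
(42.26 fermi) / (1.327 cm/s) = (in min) 5.308e-14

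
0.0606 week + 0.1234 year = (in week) 6.495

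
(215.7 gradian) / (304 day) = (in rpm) 1.232e-06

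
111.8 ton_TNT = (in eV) 2.92e+30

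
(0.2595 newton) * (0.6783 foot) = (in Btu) 5.085e-05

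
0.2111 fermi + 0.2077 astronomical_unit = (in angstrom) 3.107e+20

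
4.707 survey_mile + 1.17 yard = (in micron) 7.576e+09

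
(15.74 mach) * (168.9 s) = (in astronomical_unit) 6.051e-06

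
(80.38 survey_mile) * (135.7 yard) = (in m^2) 1.605e+07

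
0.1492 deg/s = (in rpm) 0.02487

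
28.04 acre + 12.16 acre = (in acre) 40.2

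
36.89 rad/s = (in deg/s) 2114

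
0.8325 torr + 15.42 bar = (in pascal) 1.542e+06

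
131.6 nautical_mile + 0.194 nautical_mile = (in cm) 2.441e+07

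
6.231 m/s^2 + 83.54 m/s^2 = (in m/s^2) 89.77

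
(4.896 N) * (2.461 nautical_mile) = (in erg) 2.231e+11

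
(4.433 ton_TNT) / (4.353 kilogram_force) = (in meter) 4.345e+08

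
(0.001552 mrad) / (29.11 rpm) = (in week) 8.418e-13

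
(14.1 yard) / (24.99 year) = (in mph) 3.66e-08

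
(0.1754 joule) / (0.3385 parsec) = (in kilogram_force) 1.712e-18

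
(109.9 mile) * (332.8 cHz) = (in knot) 1.144e+06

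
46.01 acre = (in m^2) 1.862e+05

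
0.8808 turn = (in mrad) 5534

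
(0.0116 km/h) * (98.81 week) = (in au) 1.287e-06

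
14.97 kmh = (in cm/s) 415.8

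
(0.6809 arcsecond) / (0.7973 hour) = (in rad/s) 1.15e-09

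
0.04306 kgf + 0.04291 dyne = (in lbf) 0.09493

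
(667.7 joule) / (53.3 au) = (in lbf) 1.883e-11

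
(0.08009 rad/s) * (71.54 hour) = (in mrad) 2.063e+07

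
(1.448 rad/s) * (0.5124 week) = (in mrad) 4.487e+08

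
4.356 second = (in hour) 0.00121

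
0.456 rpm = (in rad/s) 0.04775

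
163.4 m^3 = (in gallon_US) 4.317e+04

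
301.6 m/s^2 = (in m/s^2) 301.6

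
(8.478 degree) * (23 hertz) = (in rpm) 32.5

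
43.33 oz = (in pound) 2.708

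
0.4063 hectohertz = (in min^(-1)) 2438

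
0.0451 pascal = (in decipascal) 0.451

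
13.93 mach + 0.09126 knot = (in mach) 13.93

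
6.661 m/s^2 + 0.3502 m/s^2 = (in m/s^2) 7.011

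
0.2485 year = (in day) 90.7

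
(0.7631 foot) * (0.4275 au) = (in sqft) 1.601e+11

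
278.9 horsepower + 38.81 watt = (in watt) 2.08e+05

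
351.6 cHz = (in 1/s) 3.516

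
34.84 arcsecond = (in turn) 2.688e-05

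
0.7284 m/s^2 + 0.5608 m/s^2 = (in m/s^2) 1.289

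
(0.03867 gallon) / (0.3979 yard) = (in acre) 9.942e-08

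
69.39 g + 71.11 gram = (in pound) 0.3097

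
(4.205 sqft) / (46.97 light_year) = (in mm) 8.791e-16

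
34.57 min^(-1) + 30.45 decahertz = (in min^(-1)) 1.83e+04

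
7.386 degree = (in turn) 0.02052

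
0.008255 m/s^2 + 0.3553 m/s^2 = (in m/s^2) 0.3636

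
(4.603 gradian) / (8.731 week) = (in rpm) 1.308e-07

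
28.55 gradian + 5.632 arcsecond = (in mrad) 448.5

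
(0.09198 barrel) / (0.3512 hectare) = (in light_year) 4.401e-22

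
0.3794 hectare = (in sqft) 4.084e+04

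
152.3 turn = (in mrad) 9.569e+05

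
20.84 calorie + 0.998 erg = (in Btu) 0.08264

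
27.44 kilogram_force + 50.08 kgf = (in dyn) 7.602e+07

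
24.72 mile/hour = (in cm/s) 1105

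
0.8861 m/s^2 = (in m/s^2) 0.8861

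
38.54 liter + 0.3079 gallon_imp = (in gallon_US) 10.55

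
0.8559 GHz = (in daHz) 8.559e+07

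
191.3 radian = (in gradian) 1.218e+04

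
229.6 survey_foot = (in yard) 76.53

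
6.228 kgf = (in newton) 61.08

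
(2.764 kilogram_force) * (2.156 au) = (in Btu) 8.286e+09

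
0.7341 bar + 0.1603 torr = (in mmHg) 550.8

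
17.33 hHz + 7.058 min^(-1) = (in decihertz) 1.733e+04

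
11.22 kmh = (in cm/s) 311.7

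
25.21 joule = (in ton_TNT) 6.025e-09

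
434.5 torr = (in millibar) 579.3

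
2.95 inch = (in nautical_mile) 4.046e-05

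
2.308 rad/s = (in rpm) 22.04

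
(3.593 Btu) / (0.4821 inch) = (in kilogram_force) 3.157e+04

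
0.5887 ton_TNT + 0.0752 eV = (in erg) 2.463e+16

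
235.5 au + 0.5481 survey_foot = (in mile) 2.189e+10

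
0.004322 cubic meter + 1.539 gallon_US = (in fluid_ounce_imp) 357.2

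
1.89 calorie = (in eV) 4.936e+19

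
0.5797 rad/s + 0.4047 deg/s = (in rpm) 5.603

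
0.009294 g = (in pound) 2.049e-05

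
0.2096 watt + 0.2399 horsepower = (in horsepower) 0.2402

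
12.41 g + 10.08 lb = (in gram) 4585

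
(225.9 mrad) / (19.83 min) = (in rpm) 0.001813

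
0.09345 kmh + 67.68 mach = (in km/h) 8.296e+04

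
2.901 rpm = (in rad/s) 0.3038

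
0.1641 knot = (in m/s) 0.08442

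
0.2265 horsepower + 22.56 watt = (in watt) 191.5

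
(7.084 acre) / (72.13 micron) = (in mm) 3.974e+11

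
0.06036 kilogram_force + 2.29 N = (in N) 2.882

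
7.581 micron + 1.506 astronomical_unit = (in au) 1.506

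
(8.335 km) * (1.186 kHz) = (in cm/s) 9.885e+08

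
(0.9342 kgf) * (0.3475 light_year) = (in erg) 3.012e+23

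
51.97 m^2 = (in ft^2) 559.4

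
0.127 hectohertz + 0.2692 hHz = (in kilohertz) 0.03962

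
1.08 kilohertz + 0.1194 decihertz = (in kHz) 1.08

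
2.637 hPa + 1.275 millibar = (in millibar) 3.912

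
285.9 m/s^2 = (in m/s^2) 285.9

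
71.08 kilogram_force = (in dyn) 6.971e+07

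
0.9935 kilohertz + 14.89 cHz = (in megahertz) 0.0009936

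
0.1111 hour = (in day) 0.004629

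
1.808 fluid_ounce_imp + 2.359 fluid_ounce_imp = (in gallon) 0.03128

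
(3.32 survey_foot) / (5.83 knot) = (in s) 0.3374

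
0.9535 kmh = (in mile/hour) 0.5925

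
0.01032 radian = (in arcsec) 2129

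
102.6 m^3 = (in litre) 1.026e+05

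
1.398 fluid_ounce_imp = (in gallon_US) 0.01049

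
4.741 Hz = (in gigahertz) 4.741e-09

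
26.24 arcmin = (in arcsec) 1574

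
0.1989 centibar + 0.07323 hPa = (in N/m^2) 206.2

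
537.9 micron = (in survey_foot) 0.001765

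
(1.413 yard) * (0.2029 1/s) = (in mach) 0.0007699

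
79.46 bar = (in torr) 5.96e+04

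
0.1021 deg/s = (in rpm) 0.01702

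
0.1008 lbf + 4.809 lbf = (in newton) 21.84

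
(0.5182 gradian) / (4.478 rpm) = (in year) 5.504e-10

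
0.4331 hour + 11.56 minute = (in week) 0.003725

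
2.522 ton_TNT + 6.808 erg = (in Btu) 1e+07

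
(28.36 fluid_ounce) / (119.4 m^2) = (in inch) 0.0002765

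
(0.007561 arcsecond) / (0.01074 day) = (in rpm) 3.772e-10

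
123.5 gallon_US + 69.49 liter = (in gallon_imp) 118.1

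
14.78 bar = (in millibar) 1.478e+04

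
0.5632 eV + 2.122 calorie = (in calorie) 2.122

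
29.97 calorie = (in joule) 125.4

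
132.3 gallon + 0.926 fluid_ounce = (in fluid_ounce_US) 1.694e+04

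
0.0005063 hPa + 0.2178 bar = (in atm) 0.215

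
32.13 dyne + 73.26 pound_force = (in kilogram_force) 33.23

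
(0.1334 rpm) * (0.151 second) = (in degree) 0.1209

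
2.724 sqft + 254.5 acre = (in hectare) 103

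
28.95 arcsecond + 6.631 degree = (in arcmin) 398.3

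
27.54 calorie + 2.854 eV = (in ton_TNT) 2.754e-08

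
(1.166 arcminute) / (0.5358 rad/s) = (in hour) 1.758e-07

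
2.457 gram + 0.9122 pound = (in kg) 0.4162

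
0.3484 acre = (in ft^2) 1.518e+04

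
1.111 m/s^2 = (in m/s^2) 1.111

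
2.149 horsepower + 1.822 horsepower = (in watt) 2961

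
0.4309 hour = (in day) 0.01795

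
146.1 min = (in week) 0.01449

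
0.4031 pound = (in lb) 0.4031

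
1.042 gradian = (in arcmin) 56.27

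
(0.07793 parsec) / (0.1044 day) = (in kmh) 9.597e+11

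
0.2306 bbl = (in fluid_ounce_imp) 1290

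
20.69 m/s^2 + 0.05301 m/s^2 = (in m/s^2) 20.74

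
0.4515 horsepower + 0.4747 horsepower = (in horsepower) 0.9262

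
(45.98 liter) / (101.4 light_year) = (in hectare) 4.793e-24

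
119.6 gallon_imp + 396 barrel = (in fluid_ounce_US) 2.147e+06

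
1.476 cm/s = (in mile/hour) 0.03302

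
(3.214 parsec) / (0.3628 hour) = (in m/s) 7.593e+13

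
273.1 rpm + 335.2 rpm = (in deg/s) 3650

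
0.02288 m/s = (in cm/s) 2.288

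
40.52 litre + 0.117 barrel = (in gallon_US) 15.62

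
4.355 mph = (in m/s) 1.947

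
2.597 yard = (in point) 6731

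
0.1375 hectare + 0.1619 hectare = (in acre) 0.7398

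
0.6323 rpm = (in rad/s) 0.06621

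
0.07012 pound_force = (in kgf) 0.03181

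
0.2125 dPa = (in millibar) 0.0002125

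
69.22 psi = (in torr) 3580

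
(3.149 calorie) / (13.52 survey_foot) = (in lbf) 0.7188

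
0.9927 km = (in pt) 2.814e+06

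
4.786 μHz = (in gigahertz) 4.786e-15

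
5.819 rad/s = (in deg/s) 333.4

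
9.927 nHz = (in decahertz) 9.927e-10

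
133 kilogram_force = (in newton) 1304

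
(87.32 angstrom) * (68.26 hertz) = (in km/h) 2.146e-06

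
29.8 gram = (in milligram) 2.98e+04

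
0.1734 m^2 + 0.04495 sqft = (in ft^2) 1.911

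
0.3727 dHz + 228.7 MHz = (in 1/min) 1.372e+10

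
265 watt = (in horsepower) 0.3554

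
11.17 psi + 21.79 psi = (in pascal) 2.273e+05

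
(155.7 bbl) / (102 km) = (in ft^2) 0.002612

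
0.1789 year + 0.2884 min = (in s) 5.642e+06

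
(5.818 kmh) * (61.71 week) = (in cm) 6.032e+09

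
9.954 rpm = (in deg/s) 59.72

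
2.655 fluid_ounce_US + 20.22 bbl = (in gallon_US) 849.3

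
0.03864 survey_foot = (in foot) 0.03864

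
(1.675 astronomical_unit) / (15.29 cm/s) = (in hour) 4.552e+08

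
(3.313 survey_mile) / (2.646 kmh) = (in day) 0.08396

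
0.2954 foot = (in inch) 3.545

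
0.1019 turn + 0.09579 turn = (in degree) 71.17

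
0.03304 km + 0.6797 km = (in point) 2.02e+06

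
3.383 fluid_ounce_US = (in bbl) 0.0006293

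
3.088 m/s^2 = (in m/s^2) 3.088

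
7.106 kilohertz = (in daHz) 710.6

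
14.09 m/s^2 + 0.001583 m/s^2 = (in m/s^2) 14.09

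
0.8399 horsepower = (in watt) 626.3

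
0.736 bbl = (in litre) 117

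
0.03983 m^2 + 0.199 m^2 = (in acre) 5.902e-05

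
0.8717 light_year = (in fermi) 8.247e+30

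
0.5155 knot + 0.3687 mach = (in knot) 244.6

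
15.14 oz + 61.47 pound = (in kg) 28.31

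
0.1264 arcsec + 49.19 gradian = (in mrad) 772.7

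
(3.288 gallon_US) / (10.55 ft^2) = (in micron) 1.27e+04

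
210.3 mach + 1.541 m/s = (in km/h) 2.578e+05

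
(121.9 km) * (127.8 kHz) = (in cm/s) 1.558e+12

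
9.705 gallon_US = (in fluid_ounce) 1242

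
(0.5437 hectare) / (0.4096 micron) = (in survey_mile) 8.248e+06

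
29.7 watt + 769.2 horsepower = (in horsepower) 769.2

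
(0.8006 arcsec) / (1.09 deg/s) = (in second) 0.000204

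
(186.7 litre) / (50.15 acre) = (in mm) 0.0009199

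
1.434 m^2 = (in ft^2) 15.44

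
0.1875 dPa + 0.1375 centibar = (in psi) 0.01995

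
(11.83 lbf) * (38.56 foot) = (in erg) 6.185e+09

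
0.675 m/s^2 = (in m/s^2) 0.675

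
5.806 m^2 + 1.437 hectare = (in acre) 3.552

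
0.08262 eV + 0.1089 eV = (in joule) 3.068e-20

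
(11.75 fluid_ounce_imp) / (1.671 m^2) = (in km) 1.998e-07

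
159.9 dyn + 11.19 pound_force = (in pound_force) 11.19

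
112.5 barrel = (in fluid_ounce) 6.048e+05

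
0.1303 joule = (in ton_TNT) 3.114e-11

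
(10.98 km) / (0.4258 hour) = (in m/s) 7.163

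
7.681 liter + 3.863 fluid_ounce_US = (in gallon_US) 2.059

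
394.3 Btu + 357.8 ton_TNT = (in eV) 9.344e+30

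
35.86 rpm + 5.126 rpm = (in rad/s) 4.292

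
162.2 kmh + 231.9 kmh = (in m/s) 109.5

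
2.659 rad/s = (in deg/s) 152.3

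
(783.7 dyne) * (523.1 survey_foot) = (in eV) 7.799e+18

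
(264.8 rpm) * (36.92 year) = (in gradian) 2.055e+12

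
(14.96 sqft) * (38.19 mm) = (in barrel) 0.3338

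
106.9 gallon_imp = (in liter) 486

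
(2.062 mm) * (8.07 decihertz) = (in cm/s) 0.1664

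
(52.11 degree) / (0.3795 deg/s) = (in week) 0.000227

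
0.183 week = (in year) 0.00351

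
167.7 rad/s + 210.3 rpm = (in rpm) 1812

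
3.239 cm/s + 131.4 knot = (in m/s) 67.63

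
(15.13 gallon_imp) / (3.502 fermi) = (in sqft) 2.114e+14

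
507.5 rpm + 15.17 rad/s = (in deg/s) 3914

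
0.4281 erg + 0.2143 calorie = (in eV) 5.596e+18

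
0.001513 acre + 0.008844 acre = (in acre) 0.01036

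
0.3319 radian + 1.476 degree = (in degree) 20.49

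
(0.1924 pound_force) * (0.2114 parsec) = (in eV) 3.484e+34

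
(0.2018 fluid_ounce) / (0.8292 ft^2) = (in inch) 0.00305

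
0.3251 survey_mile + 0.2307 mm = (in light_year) 5.53e-14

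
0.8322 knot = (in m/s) 0.4281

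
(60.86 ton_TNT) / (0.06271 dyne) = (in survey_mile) 2.523e+14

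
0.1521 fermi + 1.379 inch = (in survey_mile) 2.176e-05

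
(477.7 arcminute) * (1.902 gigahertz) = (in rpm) 2.524e+09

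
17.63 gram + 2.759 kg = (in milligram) 2.777e+06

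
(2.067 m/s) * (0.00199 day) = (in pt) 1.007e+06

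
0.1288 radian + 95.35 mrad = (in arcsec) 4.623e+04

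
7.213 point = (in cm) 0.2545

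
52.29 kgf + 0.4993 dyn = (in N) 512.8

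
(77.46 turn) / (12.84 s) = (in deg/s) 2172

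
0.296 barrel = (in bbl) 0.296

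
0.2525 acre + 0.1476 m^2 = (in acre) 0.2525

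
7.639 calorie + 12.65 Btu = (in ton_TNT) 3.198e-06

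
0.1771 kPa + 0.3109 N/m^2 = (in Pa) 177.4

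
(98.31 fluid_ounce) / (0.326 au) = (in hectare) 5.962e-18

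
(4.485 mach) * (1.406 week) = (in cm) 1.299e+11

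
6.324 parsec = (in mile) 1.213e+14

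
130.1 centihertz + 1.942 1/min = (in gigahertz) 1.333e-09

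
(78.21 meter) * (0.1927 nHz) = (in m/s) 1.507e-08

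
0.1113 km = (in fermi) 1.113e+17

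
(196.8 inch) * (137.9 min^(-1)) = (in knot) 22.33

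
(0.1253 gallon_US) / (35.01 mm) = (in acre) 3.348e-06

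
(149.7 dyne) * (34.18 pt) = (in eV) 1.127e+14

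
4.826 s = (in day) 5.586e-05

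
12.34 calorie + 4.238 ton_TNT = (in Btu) 1.681e+07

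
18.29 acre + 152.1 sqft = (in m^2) 7.403e+04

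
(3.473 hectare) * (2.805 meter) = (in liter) 9.742e+07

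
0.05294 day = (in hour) 1.271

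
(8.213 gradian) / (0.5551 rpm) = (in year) 7.037e-08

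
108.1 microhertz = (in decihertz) 0.001081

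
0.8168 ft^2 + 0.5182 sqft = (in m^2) 0.124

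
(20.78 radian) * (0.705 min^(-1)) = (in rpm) 2.332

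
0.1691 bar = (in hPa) 169.1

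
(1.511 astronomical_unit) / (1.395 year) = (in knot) 9988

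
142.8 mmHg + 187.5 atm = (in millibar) 1.902e+05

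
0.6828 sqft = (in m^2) 0.06343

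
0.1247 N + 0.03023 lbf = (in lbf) 0.05826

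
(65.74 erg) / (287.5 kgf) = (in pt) 6.61e-06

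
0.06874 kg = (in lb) 0.1515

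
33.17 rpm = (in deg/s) 199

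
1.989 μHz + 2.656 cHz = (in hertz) 0.02656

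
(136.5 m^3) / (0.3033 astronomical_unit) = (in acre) 7.434e-13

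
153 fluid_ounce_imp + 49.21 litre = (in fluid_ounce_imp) 1885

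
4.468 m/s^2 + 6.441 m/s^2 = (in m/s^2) 10.91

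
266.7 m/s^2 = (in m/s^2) 266.7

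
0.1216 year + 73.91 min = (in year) 0.1217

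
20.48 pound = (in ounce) 327.7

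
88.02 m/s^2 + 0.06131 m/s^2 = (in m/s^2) 88.08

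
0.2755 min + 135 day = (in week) 19.29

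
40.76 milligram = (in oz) 0.001438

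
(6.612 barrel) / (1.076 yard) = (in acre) 0.000264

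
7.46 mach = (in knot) 4938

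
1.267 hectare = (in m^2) 1.267e+04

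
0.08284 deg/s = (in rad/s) 0.001446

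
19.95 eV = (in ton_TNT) 7.639e-28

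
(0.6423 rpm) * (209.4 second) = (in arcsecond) 2.905e+06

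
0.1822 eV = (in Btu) 2.767e-23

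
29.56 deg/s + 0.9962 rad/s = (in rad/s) 1.512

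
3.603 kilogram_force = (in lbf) 7.943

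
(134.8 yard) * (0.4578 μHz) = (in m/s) 5.643e-05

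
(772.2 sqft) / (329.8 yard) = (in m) 0.2379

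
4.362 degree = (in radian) 0.07613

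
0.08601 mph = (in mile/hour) 0.08601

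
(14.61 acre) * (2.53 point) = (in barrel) 331.9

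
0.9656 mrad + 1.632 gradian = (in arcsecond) 5487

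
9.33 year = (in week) 486.5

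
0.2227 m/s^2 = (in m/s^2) 0.2227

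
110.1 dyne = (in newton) 0.001101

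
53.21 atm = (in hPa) 5.392e+04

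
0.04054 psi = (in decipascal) 2795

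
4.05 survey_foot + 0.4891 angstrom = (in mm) 1234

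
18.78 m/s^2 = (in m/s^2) 18.78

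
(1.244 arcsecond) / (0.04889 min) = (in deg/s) 0.0001178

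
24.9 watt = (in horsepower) 0.03339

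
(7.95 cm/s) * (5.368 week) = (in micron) 2.581e+11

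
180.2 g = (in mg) 1.802e+05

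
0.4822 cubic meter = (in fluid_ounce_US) 1.631e+04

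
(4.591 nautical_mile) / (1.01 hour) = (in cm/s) 233.8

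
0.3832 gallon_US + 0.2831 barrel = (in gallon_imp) 10.22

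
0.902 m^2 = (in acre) 0.0002229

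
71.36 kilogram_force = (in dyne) 6.998e+07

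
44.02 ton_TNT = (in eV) 1.15e+30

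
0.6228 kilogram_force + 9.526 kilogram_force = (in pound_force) 22.37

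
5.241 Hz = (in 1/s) 5.241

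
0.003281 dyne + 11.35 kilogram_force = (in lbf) 25.02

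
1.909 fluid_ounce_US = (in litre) 0.05646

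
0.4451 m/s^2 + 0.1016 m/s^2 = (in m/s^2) 0.5467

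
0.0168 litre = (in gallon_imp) 0.003695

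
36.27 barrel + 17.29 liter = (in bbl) 36.38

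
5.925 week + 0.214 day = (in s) 3.602e+06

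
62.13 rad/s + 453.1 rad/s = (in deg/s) 2.952e+04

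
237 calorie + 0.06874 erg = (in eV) 6.189e+21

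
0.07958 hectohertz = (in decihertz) 79.58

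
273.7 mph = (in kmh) 440.5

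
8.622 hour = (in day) 0.3593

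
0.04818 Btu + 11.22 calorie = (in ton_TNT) 2.337e-08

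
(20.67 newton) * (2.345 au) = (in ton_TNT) 1733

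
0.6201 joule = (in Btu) 0.0005877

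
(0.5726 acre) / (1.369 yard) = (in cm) 1.851e+05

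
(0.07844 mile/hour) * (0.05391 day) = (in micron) 1.633e+08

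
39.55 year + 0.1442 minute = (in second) 1.247e+09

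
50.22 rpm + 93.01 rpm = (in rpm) 143.2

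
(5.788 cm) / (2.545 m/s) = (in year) 7.212e-10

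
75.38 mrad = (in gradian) 4.799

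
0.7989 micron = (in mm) 0.0007989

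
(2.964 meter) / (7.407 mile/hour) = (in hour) 0.0002486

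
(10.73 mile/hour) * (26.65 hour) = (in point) 1.305e+09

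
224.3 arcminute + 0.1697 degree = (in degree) 3.908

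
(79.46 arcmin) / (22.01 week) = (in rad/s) 1.736e-09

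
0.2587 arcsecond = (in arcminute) 0.004312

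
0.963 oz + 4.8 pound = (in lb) 4.86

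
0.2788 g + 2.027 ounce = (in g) 57.74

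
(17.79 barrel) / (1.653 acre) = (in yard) 0.0004624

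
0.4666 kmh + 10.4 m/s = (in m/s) 10.53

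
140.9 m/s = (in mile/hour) 315.2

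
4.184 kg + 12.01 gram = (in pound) 9.251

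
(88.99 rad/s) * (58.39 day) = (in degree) 2.572e+10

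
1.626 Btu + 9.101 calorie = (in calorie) 419.1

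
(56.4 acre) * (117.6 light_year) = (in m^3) 2.539e+23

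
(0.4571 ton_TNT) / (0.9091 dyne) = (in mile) 1.307e+11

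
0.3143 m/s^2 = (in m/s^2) 0.3143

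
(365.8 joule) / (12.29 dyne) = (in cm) 2.976e+08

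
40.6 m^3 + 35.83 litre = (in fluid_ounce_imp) 1.43e+06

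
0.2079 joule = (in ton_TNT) 4.969e-11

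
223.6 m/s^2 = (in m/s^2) 223.6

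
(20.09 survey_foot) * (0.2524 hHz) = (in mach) 0.4539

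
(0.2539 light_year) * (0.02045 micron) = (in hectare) 4912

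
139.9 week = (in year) 2.683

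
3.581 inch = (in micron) 9.096e+04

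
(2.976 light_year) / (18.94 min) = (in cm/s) 2.478e+15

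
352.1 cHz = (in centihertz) 352.1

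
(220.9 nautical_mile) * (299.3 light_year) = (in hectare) 1.158e+20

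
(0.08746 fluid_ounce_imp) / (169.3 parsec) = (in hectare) 4.757e-29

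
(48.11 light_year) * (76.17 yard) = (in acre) 7.834e+15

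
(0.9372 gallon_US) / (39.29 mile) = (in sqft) 6.039e-07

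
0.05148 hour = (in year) 5.877e-06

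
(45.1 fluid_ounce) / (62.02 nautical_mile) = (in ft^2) 1.25e-07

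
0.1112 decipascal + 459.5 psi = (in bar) 31.68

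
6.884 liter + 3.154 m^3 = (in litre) 3161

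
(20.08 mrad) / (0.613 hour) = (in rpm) 8.689e-05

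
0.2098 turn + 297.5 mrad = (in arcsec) 3.333e+05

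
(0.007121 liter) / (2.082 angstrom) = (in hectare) 3.42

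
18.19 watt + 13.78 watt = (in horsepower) 0.04287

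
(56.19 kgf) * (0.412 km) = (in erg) 2.27e+12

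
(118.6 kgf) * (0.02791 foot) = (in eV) 6.175e+19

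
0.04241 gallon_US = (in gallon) 0.04241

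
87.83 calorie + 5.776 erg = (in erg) 3.675e+09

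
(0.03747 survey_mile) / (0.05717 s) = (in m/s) 1055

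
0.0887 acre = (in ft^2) 3864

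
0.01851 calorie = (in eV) 4.834e+17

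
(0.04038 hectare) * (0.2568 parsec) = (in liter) 3.2e+21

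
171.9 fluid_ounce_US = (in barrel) 0.03198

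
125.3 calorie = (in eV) 3.272e+21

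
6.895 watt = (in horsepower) 0.009246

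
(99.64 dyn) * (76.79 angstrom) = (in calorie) 1.829e-12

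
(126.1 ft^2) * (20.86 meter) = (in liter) 2.444e+05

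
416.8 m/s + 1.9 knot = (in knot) 812.1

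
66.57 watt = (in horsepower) 0.08927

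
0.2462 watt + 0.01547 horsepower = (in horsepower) 0.0158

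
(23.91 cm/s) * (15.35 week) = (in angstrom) 2.22e+16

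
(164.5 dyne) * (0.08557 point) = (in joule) 4.966e-08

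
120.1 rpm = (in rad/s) 12.58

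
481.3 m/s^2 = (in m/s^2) 481.3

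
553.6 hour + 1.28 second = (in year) 0.0632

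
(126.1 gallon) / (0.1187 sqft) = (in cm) 4329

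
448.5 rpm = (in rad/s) 46.97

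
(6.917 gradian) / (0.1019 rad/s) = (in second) 1.066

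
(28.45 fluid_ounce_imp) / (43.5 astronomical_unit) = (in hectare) 1.242e-20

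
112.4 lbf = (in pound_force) 112.4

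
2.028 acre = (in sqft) 8.834e+04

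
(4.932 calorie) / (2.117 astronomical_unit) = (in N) 6.516e-11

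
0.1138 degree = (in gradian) 0.1264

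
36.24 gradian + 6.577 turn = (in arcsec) 8.641e+06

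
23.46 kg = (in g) 2.346e+04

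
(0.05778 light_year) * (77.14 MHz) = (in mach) 1.238e+20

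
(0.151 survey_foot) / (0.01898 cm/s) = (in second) 242.5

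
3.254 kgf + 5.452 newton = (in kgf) 3.81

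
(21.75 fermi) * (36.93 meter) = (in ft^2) 8.646e-12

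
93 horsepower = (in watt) 6.935e+04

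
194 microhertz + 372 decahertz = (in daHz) 372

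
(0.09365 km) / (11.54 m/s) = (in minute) 0.1353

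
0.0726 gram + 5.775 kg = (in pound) 12.73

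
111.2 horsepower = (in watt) 8.292e+04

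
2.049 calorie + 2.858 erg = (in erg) 8.573e+07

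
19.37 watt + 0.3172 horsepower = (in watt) 255.9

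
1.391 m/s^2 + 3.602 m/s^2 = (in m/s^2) 4.993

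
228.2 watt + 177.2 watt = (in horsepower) 0.5437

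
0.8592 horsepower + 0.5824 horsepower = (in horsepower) 1.442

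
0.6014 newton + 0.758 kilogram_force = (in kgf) 0.8193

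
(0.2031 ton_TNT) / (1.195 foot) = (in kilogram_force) 2.379e+08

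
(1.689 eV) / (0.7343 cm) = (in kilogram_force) 3.758e-18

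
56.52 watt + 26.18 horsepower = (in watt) 1.958e+04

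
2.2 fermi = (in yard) 2.406e-15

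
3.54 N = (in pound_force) 0.7958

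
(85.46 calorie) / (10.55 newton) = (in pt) 9.607e+04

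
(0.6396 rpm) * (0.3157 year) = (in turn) 1.061e+05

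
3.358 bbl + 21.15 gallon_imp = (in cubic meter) 0.63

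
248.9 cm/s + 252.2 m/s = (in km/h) 916.9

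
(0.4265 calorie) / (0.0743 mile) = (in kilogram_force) 0.001522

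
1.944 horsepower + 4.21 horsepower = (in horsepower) 6.154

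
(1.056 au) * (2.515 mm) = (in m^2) 3.973e+08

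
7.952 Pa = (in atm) 7.848e-05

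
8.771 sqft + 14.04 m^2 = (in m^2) 14.85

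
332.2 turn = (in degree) 1.196e+05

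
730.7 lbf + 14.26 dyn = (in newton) 3250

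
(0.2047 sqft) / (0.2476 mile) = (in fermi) 4.773e+10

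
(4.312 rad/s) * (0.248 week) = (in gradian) 4.117e+07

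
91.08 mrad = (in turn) 0.0145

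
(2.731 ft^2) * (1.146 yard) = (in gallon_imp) 58.48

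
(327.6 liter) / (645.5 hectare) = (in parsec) 1.645e-24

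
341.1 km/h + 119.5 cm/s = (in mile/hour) 214.6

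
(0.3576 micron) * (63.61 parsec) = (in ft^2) 7.555e+12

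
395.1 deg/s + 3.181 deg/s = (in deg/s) 398.3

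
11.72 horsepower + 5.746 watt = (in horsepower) 11.73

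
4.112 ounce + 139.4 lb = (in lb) 139.7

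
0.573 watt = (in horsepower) 0.0007684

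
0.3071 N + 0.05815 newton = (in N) 0.3652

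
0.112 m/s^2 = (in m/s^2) 0.112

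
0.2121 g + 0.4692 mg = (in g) 0.2126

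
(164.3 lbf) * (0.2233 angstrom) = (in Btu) 1.547e-11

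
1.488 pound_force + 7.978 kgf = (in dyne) 8.486e+06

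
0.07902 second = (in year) 2.506e-09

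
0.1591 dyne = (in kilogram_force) 1.622e-07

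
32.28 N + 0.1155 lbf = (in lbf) 7.372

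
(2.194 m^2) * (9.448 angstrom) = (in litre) 2.073e-06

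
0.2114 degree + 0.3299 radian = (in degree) 19.11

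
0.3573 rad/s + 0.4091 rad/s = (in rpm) 7.319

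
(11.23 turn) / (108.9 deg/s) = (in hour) 0.01031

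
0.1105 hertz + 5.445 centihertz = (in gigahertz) 1.65e-10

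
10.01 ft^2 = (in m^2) 0.93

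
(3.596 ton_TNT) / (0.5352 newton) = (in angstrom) 2.811e+20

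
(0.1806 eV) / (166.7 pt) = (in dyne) 4.92e-14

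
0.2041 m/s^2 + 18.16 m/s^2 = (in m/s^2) 18.36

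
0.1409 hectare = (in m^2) 1409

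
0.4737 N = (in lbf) 0.1065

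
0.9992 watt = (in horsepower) 0.00134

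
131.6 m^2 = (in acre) 0.03252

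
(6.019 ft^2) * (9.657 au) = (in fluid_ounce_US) 2.732e+16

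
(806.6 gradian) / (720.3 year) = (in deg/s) 3.196e-08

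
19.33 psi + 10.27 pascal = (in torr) 999.7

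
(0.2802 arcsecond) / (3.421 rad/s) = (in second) 3.971e-07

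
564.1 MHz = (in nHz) 5.641e+17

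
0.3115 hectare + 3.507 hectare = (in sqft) 4.11e+05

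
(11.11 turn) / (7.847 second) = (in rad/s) 8.896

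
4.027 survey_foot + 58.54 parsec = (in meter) 1.806e+18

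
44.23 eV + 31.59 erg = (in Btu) 2.994e-09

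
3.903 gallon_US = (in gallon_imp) 3.25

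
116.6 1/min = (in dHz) 19.43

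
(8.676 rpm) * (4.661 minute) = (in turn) 40.44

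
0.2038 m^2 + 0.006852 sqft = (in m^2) 0.2044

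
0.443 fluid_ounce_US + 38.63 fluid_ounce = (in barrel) 0.007268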